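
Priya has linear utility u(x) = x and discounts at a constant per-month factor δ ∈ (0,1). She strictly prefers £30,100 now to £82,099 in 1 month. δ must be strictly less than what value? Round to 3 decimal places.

The preference means 30100 > δ·82099.
So δ < 30100/82099 = 0.36663.

δ < 0.367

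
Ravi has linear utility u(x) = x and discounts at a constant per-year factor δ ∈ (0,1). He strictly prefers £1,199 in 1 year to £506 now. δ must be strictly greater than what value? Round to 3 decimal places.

δ > 0.422

Under u(x) = x this choice says 506 < δ·1199.
Dividing through by 1199 gives δ > 0.42202.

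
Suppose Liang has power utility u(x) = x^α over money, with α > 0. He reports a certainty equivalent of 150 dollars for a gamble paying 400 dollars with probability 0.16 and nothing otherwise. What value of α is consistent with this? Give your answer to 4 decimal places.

α ≈ 1.8684

The lottery's expected utility is 0.16·u(400) + 0.84·u(0) = 0.16·400^α (since u(0) = 0 for α > 0).
Equating: 150^α = 0.16·400^α, i.e. 0.3750^α = 0.16.
Take logs: α = ln 0.16 / ln(150/400) ≈ 1.868400.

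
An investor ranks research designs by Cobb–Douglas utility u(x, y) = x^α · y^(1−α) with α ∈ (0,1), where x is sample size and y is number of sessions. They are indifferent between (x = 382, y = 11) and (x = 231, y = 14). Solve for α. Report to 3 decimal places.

α ≈ 0.324

Set the two utilities equal: 382^α·11^(1−α) = 231^α·14^(1−α).
(382/231)^α = (14/11)^(1−α); take logs: α·ln(382/231) = (1−α)·ln(14/11), i.e. α·0.503003 = (1−α)·0.241162.
So α/(1−α) = (0.241162)/(0.503003) = 0.479444, and α = 0.479444/1.479444 ≈ 0.324.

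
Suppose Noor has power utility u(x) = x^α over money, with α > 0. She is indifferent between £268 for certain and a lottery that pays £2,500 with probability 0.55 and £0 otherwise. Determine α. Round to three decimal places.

Since u(0) = 0, the lottery's EU is 0.55·2500^α.
Equating: 268^α = 0.55·2500^α, i.e. 0.1072^α = 0.55.
Take logs: α = ln 0.55 / ln(268/2500) ≈ 0.26772.

α ≈ 0.268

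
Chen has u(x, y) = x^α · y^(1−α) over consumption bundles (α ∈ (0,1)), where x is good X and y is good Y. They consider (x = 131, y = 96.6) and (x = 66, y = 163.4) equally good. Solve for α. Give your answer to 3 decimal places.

α ≈ 0.434

The Cobb–Douglas utilities coincide, so 131^α·96.6^(1−α) = 66^α·163.4^(1−α).
Taking logs: α·ln 131 + (1−α)·ln 96.6 = α·ln 66 + (1−α)·ln 163.4, i.e. α·0.685543 = (1−α)·0.525622.
With A = 0.685543 and B = 0.525622: α·A = (1−α)·B, so α = B/(A+B) = 0.525622/1.211165 ≈ 0.434.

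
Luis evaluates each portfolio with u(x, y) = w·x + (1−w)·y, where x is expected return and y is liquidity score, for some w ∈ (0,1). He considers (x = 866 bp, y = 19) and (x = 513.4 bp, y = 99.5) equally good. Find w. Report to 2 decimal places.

w = 0.19

Equating utilities: w·866 + (1−w)·19 = w·513.4 + (1−w)·99.5.
Rearranging, 352.6·w − 80.5·(1−w) = 0.
Hence w = 80.5/(352.6+80.5) = 80.5/433.1 = 0.19.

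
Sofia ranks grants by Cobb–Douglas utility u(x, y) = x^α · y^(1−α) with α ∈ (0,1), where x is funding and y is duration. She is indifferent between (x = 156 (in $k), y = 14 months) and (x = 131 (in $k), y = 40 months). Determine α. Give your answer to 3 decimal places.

α ≈ 0.857

The Cobb–Douglas utilities coincide, so 156^α·14^(1−α) = 131^α·40^(1−α).
(156/131)^α = (40/14)^(1−α); take logs: α·ln(156/131) = (1−α)·ln(40/14), i.e. α·0.174659 = (1−α)·1.049822.
So α/(1−α) = (1.049822)/(0.174659) = 6.010695, and α = 6.010695/7.010695 ≈ 0.857.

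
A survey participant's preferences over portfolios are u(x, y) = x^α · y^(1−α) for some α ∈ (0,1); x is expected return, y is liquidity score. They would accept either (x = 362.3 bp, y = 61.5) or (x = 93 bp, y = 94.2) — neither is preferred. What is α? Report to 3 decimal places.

Set the two utilities equal: 362.3^α·61.5^(1−α) = 93^α·94.2^(1−α).
(362.3/93)^α = (94.2/61.5)^(1−α); take logs: α·ln(362.3/93) = (1−α)·ln(94.2/61.5), i.e. α·1.359873 = (1−α)·0.426383.
With A = 1.359873 and B = 0.426383: α·A = (1−α)·B, so α = B/(A+B) = 0.426383/1.786256 ≈ 0.239.

α ≈ 0.239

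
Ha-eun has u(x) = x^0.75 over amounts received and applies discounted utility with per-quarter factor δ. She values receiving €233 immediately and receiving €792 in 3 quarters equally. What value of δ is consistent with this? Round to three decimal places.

δ ≈ 0.736

The payoff in 3 quarters is discounted by δ^3, so u(233) = δ^3·u(792) and δ^3 = u(233)/u(792).
With u(x) = x^0.75: δ^3 = 233^0.75/792^0.75 = (233/792)^0.75 = 0.39946.
So δ = 0.39946^(1/3) ≈ 0.736.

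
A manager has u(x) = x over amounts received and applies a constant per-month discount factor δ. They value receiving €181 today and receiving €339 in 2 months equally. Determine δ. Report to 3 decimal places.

Indifference means u(181) = δ^2 · u(339), so δ^2 = u(181)/u(339).
With u(x) = x: δ^2 = 181/339 = 0.53392.
So δ = 0.53392^(1/2) ≈ 0.731.

δ ≈ 0.731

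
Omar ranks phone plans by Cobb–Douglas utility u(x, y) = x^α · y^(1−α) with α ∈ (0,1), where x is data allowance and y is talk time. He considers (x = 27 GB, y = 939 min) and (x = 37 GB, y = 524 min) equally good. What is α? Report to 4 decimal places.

The Cobb–Douglas utilities coincide, so 27^α·939^(1−α) = 37^α·524^(1−α).
(27/37)^α = (524/939)^(1−α); take logs: α·ln(27/37) = (1−α)·ln(524/939), i.e. α·-0.3150810 = (1−α)·-0.5833238.
With A = -0.3150810 and B = -0.5833238: α·A = (1−α)·B, so α = B/(A+B) = -0.5833238/-0.8984048 ≈ 0.6493.

α ≈ 0.6493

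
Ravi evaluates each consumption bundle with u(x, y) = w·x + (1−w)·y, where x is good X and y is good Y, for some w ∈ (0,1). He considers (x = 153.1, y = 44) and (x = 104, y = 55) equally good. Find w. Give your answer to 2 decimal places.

w = 0.18

Equating utilities: w·153.1 + (1−w)·44 = w·104 + (1−w)·55.
w·(153.1−104) = (1−w)·(55−44), i.e. w·49.1 = (1−w)·11.
The marginal rate of substitution is 11/49.1, so w = 11/(49.1+11) = 0.18.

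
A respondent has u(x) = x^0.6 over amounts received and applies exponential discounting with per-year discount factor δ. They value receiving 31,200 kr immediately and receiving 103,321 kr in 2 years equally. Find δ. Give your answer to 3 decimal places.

Indifference means u(31200) = δ^2 · u(103321), so δ^2 = u(31200)/u(103321).
With u(x) = x^0.6: δ^2 = 31200^0.6/103321^0.6 = (31200/103321)^0.6 = 0.48751.
So δ = 0.48751^(1/2) ≈ 0.698.

δ ≈ 0.698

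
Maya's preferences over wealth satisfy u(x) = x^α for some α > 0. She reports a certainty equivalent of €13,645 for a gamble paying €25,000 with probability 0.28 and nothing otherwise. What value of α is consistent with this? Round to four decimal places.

α ≈ 2.1023

The lottery's expected utility is 0.28·u(25000) + 0.72·u(0) = 0.28·25000^α (since u(0) = 0 for α > 0).
Setting u(13645) equal to that: 13645^α = 0.28·25000^α ⇒ (13645/25000)^α = 0.28.
α = ln(0.28) / ln(13645/25000) = -1.2729657/-0.6055027 ≈ 2.1023.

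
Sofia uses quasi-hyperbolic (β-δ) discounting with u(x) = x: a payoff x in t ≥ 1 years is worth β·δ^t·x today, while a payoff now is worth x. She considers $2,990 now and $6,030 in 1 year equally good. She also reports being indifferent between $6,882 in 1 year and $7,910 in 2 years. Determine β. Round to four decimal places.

From the later pair, β·δ^1·6882 = β·δ^2·7910; dividing through, δ = 6882/7910 = 0.87004.
The first indifference: 2990 = β·δ·6030, so β = 2990/(δ·6030) = 2990/(0.87004·6030) ≈ 0.5699.

β ≈ 0.5699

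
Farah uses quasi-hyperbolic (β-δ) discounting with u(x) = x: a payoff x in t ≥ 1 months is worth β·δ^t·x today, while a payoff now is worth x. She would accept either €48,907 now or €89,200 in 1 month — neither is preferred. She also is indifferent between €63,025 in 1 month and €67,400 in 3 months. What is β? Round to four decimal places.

The second indifference involves only future payoffs, so β cancels: β·δ^1·63025 = β·δ^3·67400, giving δ^2 = 63025/67400 = 0.93509, so δ = 0.96700.
Now use the now-vs-future pair: 48907 = β·δ·89200 gives β = 48907/(0.96700·89200) ≈ 0.5670.

β ≈ 0.5670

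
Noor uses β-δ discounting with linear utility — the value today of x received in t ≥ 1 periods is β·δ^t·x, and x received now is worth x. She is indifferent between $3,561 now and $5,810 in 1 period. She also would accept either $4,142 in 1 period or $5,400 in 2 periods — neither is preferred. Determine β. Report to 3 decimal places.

β ≈ 0.799

From the later pair, β·δ^1·4142 = β·δ^2·5400; dividing through, δ = 4142/5400 = 0.76704.
Now use the now-vs-future pair: 3561 = β·δ·5810 gives β = 3561/(0.76704·5810) ≈ 0.799.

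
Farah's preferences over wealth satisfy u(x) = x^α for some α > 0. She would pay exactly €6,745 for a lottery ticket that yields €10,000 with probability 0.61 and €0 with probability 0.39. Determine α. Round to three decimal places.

α ≈ 1.255

The lottery's expected utility is 0.61·u(10000) + 0.39·u(0) = 0.61·10000^α (since u(0) = 0 for α > 0).
Equating: 6745^α = 0.61·10000^α, i.e. 0.6745^α = 0.61.
α = ln(0.61) / ln(6745/10000) = -0.494296/-0.393784 ≈ 1.255.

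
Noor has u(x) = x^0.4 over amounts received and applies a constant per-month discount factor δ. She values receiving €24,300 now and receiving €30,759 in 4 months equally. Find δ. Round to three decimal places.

δ ≈ 0.977

The payoff in 4 months is discounted by δ^4, so u(24300) = δ^4·u(30759) and δ^4 = u(24300)/u(30759).
With u(x) = x^0.4: δ^4 = 24300^0.4/30759^0.4 = (24300/30759)^0.4 = 0.91003.
Hence δ = (0.91003)^(1/4) = 0.97670.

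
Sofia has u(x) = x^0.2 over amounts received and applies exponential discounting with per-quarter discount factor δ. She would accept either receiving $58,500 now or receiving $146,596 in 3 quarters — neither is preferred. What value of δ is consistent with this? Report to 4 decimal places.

δ ≈ 0.9406

Indifference means u(58500) = δ^3 · u(146596), so δ^3 = u(58500)/u(146596).
Since u(x) = x^0.2, δ^3 = (58500/146596)^0.2 = 0.39906^0.2 = 0.83216.
Taking the cube root: δ = 0.83216^(1/3) ≈ 0.9406.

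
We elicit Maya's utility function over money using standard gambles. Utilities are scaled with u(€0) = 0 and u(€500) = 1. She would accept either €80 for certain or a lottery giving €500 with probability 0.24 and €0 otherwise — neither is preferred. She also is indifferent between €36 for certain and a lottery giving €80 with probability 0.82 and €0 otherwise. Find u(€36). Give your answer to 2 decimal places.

First, u(€80) = 0.24·u(€500) + 0.76·u(€0) = 0.24.
Chaining: u(€36) = 0.82·0.24 + 0.18·0.00 = 0.1968.

0.20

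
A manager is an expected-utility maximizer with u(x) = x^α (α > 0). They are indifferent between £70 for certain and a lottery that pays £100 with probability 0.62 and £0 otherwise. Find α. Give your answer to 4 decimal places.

Since u(0) = 0, the lottery's EU is 0.62·100^α.
Setting u(70) equal to that: 70^α = 0.62·100^α ⇒ (70/100)^α = 0.62.
Take logs: α = ln 0.62 / ln(70/100) ≈ 1.340256.

α ≈ 1.3403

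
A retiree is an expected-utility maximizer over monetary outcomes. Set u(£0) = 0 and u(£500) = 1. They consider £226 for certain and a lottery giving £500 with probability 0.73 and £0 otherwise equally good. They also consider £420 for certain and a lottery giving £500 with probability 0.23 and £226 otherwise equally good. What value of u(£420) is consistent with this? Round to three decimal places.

The first gamble pins u(£226): it must equal 0.73·1 + 0.27·0 = 0.73.
Then u(£420) = 0.23·u(£500) + 0.77·u(£226) = 0.23·1.00 + 0.77·0.73 = 0.7921.

0.792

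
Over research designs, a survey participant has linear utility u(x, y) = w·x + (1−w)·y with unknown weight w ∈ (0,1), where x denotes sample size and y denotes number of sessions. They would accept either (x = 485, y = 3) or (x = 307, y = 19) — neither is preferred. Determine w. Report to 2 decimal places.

Indifference: w·485 + (1−w)·3 = w·307 + (1−w)·19.
Collecting terms: w·178 = (1−w)·16.
Hence w = 16/(178+16) = 16/194 = 0.08.

w = 0.08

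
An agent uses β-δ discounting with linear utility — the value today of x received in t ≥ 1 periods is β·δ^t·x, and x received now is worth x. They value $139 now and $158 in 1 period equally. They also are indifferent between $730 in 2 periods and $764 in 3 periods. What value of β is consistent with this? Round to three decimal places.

Both payoffs in the second observation are in the future, so β drops out: δ^2·730 = δ^3·764 ⇒ δ = 730/764 = 0.95550.
Substituting δ into 139 = β·δ·158: β = 139/(150.969) ≈ 0.921.

β ≈ 0.921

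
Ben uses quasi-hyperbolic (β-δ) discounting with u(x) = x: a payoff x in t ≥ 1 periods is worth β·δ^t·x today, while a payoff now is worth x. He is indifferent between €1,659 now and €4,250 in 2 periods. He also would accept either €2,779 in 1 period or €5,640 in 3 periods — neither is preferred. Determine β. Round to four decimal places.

β ≈ 0.7922

Both payoffs in the second observation are in the future, so β drops out: δ^1·2779 = δ^3·5640 ⇒ δ^2 = 2779/5640 = 0.49273, so δ = 0.70195.
The first indifference: 1659 = β·δ^2·4250, so β = 1659/(δ^2·4250) = 1659/(0.49273·4250) ≈ 0.7922.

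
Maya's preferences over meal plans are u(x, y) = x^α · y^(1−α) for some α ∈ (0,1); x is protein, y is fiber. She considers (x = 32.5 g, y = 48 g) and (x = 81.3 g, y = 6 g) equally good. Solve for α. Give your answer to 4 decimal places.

α ≈ 0.6940

Set the two utilities equal: 32.5^α·48^(1−α) = 81.3^α·6^(1−α).
Taking logs: α·ln 32.5 + (1−α)·ln 48 = α·ln 81.3 + (1−α)·ln 6, i.e. α·-0.9169059 = (1−α)·-2.0794415.
Thus α·(-2.9963474) = -2.0794415, so α = -2.0794415/-2.9963474 ≈ 0.6940.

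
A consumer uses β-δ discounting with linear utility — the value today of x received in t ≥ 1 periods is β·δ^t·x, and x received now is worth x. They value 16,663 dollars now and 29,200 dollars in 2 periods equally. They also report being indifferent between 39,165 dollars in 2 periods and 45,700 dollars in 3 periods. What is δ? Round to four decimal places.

Both payoffs in the second observation are in the future, so β drops out: δ^2·39165 = δ^3·45700 ⇒ δ = 39165/45700 = 0.85700.

δ ≈ 0.8570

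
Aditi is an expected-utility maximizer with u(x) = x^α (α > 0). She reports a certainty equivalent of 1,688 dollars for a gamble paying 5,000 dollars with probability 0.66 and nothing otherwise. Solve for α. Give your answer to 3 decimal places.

Since u(0) = 0, the lottery's EU is 0.66·5000^α.
Indifference: 1688^α = 0.66·5000^α, so (1688/5000)^α = 0.66.
α = ln(0.66) / ln(1688/5000) = -0.415515/-1.085894 ≈ 0.383.

α ≈ 0.383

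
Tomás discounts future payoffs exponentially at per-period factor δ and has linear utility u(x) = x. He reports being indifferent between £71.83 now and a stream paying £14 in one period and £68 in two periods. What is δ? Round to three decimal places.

Present value of the stream is 14·δ + 68·δ². Indifference gives 14δ + 68δ² = 71.83.
Rearranged: 68δ² + 14δ − 71.83 = 0.
δ = (−14 + √(14² + 4·68·71.83)) / (2·68) = (−14 + √19733.76) / 136 ≈ 0.930.

δ ≈ 0.930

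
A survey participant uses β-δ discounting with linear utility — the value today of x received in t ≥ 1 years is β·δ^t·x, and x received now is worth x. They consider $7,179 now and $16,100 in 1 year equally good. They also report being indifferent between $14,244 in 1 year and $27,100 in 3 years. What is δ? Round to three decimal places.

From the later pair, β·δ^1·14244 = β·δ^3·27100; dividing through, δ^2 = 14244/27100 = 0.52561, so δ = 0.72499.

δ ≈ 0.725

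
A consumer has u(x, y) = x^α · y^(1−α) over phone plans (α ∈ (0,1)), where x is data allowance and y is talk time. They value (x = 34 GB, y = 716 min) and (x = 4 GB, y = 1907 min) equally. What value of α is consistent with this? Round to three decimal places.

α ≈ 0.314

Indifference: 34^α · 716^(1−α) = 4^α · 1907^(1−α).
(34/4)^α = (1907/716)^(1−α); take logs: α·ln(34/4) = (1−α)·ln(1907/716), i.e. α·2.140066 = (1−α)·0.979606.
Thus α·(3.119672) = 0.979606, so α = 0.979606/3.119672 ≈ 0.314.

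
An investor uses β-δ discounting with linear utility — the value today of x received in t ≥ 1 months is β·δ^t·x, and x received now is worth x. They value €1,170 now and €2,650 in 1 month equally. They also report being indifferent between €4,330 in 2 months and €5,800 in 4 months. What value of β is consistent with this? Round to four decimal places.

The second indifference involves only future payoffs, so β cancels: β·δ^2·4330 = β·δ^4·5800, giving δ^2 = 4330/5800 = 0.74655, so δ = 0.86403.
Now use the now-vs-future pair: 1170 = β·δ·2650 gives β = 1170/(0.86403·2650) ≈ 0.5110.

β ≈ 0.5110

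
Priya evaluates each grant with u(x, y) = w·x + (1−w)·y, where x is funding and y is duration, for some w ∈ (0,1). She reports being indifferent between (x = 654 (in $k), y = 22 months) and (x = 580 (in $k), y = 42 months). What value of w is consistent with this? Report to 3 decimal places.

Indifference: w·654 + (1−w)·22 = w·580 + (1−w)·42.
Collecting terms: w·74 = (1−w)·20.
So w/(1−w) = 20/74 = 0.2703, giving w = 20/(74+20) = 0.213.

w = 0.213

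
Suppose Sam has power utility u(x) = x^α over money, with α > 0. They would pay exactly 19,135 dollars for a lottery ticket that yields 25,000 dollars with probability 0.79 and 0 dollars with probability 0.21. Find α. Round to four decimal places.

α ≈ 0.8817

EU(lottery) = 0.79·25000^α + 0.21·0 = 0.79·25000^α.
Setting u(19135) equal to that: 19135^α = 0.79·25000^α ⇒ (19135/25000)^α = 0.79.
α = ln(0.79) / ln(19135/25000) = -0.2357223/-0.2673567 ≈ 0.8817.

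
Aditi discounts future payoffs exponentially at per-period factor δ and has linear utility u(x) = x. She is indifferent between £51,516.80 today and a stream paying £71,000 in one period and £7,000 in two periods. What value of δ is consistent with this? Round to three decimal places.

δ ≈ 0.680

Equating present values: 51516.80 = 71000δ + 7000δ².
Rearranged: 7000δ² + 71000δ − 51516.80 = 0.
δ = (−71000 + √(71000² + 4·7000·51516.80)) / (2·7000) = (−71000 + √6483470400.00) / 14000 ≈ 0.680.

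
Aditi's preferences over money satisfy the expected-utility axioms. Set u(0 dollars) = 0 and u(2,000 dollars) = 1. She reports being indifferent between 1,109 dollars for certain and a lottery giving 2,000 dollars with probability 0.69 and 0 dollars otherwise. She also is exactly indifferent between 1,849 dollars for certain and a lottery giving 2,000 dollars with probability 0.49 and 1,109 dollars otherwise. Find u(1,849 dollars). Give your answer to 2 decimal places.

0.84

From the first indifference, u(1,109 dollars) = 0.69·u(2,000 dollars) + 0.31·u(0 dollars) = 0.69·1 + 0.31·0 = 0.69.
Chaining: u(1,849 dollars) = 0.49·1.00 + 0.51·0.69 = 0.8419.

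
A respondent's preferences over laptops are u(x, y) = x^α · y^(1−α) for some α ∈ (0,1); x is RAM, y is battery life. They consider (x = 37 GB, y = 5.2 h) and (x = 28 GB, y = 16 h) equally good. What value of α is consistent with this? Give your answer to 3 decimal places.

α ≈ 0.801

Indifference: 37^α · 5.2^(1−α) = 28^α · 16^(1−α).
(37/28)^α = (16/5.2)^(1−α); take logs: α·ln(37/28) = (1−α)·ln(16/5.2), i.e. α·0.278713 = (1−α)·1.123930.
So α/(1−α) = (1.123930)/(0.278713) = 4.032571, and α = 4.032571/5.032571 ≈ 0.801.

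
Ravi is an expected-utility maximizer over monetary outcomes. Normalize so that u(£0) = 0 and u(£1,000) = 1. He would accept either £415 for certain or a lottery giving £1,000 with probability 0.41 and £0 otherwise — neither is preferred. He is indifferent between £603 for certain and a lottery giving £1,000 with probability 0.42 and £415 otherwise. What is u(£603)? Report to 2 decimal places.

From the first indifference, u(£415) = 0.41·u(£1,000) + 0.59·u(£0) = 0.41·1 + 0.59·0 = 0.41.
Chaining: u(£603) = 0.42·1.00 + 0.58·0.41 = 0.6578.

0.66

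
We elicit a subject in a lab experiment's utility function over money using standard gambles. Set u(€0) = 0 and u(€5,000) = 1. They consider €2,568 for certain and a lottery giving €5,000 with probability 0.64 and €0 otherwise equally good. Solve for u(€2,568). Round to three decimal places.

The indifference gives u(€2,568) = 0.64·u(€5,000) + 0.36·u(€0) = 0.64·1 + 0.36·0 = 0.64.

0.640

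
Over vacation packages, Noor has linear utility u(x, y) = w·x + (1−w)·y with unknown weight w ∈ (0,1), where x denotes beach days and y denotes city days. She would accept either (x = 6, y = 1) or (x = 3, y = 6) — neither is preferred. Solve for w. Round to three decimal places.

Equating utilities: w·6 + (1−w)·1 = w·3 + (1−w)·6.
Rearranging, 3·w − 5·(1−w) = 0.
Hence w = 5/(3+5) = 5/8 = 0.625.

w = 0.625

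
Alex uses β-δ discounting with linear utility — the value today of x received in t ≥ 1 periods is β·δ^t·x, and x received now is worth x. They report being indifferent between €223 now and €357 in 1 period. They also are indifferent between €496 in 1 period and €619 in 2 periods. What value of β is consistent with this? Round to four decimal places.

β ≈ 0.7796

The second indifference involves only future payoffs, so β cancels: β·δ^1·496 = β·δ^2·619, giving δ = 496/619 = 0.80129.
Substituting δ into 223 = β·δ·357: β = 223/(286.061) ≈ 0.7796.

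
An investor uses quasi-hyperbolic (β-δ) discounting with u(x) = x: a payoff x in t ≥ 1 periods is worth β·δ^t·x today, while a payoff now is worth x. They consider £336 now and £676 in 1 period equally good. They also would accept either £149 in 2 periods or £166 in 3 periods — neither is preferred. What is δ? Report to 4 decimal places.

δ ≈ 0.8976

From the later pair, β·δ^2·149 = β·δ^3·166; dividing through, δ = 149/166 = 0.89759.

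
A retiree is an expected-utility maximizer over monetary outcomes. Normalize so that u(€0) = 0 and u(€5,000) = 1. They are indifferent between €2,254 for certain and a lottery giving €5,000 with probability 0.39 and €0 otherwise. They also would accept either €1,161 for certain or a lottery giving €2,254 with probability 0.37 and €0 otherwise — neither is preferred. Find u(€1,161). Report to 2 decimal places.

The first gamble pins u(€2,254): it must equal 0.39·1 + 0.61·0 = 0.39.
Chaining: u(€1,161) = 0.37·0.39 + 0.63·0.00 = 0.1443.

0.14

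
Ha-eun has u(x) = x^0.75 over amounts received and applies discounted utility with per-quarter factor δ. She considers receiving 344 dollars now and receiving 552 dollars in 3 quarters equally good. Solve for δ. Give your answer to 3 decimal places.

δ ≈ 0.888

Indifference means u(344) = δ^3 · u(552), so δ^3 = u(344)/u(552).
With u(x) = x^0.75: δ^3 = 344^0.75/552^0.75 = (344/552)^0.75 = 0.70140.
So δ = 0.70140^(1/3) ≈ 0.888.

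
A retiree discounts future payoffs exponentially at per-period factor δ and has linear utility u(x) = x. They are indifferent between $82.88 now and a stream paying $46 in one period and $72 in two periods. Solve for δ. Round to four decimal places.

δ ≈ 0.8000

The stream is worth 46δ + 72δ² today, so 46δ + 72δ² = 82.88.
So 72δ² + 46δ − 82.88 = 0.
By the quadratic formula (taking the positive root), δ = (−46 + √25985.44) / 144 ≈ 0.8000.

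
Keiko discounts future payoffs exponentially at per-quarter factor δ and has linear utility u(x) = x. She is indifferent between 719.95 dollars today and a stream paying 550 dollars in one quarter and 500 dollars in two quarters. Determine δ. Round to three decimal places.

δ ≈ 0.770

Present value of the stream is 550·δ + 500·δ². Indifference gives 550δ + 500δ² = 719.95.
So 500δ² + 550δ − 719.95 = 0.
The positive root is δ = [−550 + √(550² + 4·500·719.95)] / (2·500) = (−550 + 1320.000)/1000 ≈ 0.770.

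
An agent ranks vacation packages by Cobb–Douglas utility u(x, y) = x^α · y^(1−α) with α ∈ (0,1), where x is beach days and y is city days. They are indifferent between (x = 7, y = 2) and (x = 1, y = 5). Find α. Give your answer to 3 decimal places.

α ≈ 0.320

Indifference: 7^α · 2^(1−α) = 1^α · 5^(1−α).
Taking logs: α·ln 7 + (1−α)·ln 2 = α·ln 1 + (1−α)·ln 5, i.e. α·1.945910 = (1−α)·0.916291.
With A = 1.945910 and B = 0.916291: α·A = (1−α)·B, so α = B/(A+B) = 0.916291/2.862201 ≈ 0.320.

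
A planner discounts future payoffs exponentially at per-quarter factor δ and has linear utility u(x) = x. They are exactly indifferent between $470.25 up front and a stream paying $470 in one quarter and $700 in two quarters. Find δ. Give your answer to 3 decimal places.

The stream is worth 470δ + 700δ² today, so 470δ + 700δ² = 470.25.
Rearranged: 700δ² + 470δ − 470.25 = 0.
By the quadratic formula (taking the positive root), δ = (−470 + √1537600.00) / 1400 ≈ 0.550.

δ ≈ 0.550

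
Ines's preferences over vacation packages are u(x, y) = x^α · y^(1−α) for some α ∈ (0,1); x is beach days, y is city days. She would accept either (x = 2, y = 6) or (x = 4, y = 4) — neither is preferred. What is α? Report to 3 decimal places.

Indifference: 2^α · 6^(1−α) = 4^α · 4^(1−α).
Taking logs: α·ln 2 + (1−α)·ln 6 = α·ln 4 + (1−α)·ln 4, i.e. α·-0.693147 = (1−α)·-0.405465.
With A = -0.693147 and B = -0.405465: α·A = (1−α)·B, so α = B/(A+B) = -0.405465/-1.098612 ≈ 0.369.

α ≈ 0.369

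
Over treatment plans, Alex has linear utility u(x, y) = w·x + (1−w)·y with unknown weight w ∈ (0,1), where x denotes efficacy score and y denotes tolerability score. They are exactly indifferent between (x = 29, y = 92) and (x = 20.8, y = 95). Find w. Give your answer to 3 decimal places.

Equating utilities: w·29 + (1−w)·92 = w·20.8 + (1−w)·95.
Rearranging, 8.2·w − 3·(1−w) = 0.
Hence w = 3/(8.2+3) = 3/11.2 = 0.268.

w = 0.268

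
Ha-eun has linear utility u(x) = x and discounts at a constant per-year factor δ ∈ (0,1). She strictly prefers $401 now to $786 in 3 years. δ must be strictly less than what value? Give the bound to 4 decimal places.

δ < 0.7990

Comparing present values: 401 > δ^3·786.
Dividing by 786: δ^3 < 0.51018. Both sides are positive, so the cube root keeps the direction.
δ < (401/786)^(1/3) ≈ 0.7990.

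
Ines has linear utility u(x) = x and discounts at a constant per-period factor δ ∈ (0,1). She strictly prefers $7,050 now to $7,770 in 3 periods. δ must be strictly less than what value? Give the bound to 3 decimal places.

The preference means 7050 > δ^3·7770.
Hence δ^3 < 7050/7770 = 0.90734, and x ↦ x^(1/3) is increasing on (0,∞).
δ < (7050/7770)^(1/3) ≈ 0.968.

δ < 0.968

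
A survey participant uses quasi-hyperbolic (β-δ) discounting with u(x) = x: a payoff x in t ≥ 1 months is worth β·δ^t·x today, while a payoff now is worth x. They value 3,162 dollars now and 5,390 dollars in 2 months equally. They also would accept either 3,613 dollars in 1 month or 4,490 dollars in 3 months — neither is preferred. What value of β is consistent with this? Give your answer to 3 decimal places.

β ≈ 0.729

Both payoffs in the second observation are in the future, so β drops out: δ^1·3613 = δ^3·4490 ⇒ δ^2 = 3613/4490 = 0.80468, so δ = 0.89704.
Substituting δ into 3162 = β·δ^2·5390: β = 3162/(4337.209) ≈ 0.729.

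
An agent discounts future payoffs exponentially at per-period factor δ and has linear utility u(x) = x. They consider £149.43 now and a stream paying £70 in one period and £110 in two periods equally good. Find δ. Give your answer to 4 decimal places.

Present value of the stream is 70·δ + 110·δ². Indifference gives 70δ + 110δ² = 149.43.
That is, 110δ² + 70δ − 149.43 = 0, a quadratic in δ.
δ = (−70 + √(70² + 4·110·149.43)) / (2·110) = (−70 + √70649.20) / 220 ≈ 0.8900.

δ ≈ 0.8900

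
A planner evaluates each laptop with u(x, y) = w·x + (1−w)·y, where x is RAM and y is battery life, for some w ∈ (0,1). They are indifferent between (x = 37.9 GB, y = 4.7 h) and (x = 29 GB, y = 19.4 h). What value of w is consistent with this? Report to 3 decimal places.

Indifference: w·37.9 + (1−w)·4.7 = w·29 + (1−w)·19.4.
Rearranging, 8.9·w − 14.7·(1−w) = 0.
Hence w = 14.7/(8.9+14.7) = 14.7/23.6 = 0.623.

w = 0.623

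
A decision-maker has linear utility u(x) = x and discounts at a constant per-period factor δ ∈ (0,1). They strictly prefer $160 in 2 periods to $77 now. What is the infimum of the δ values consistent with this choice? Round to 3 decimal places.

δ > 0.694

The preference means 77 < δ^2·160.
Dividing by 160: δ^2 > 0.48125. Both sides are positive, so the square root keeps the direction.
δ > (77/160)^(1/2) ≈ 0.694.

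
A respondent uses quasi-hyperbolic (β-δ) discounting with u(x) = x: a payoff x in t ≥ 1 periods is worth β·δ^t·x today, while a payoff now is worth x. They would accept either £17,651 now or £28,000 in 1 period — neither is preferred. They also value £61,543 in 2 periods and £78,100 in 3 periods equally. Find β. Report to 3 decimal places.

From the later pair, β·δ^2·61543 = β·δ^3·78100; dividing through, δ = 61543/78100 = 0.78800.
Now use the now-vs-future pair: 17651 = β·δ·28000 gives β = 17651/(0.78800·28000) ≈ 0.800.

β ≈ 0.800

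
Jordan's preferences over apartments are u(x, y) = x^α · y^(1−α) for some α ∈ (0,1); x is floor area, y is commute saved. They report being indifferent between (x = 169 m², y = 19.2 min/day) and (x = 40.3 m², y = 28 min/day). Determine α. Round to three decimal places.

α ≈ 0.208

Indifference: 169^α · 19.2^(1−α) = 40.3^α · 28^(1−α).
(169/40.3)^α = (28/19.2)^(1−α); take logs: α·ln(169/40.3) = (1−α)·ln(28/19.2), i.e. α·1.433547 = (1−α)·0.377294.
So α/(1−α) = (0.377294)/(1.433547) = 0.263189, and α = 0.263189/1.263189 ≈ 0.208.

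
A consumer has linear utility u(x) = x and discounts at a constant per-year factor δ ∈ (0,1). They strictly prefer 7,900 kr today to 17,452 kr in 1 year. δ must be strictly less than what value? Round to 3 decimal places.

δ < 0.453

The preference means 7900 > δ·17452.
Dividing through by 17452 gives δ < 0.45267.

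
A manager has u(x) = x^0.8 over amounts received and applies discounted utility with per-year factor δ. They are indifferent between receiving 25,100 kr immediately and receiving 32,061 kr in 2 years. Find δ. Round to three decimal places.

Equating discounted utilities: u(25100) = δ^2·u(32061) ⇒ δ^2 = u(25100)/u(32061).
Since u(x) = x^0.8, δ^2 = (25100/32061)^0.8 = 0.78288^0.8 = 0.82216.
So δ = 0.82216^(1/2) ≈ 0.907.

δ ≈ 0.907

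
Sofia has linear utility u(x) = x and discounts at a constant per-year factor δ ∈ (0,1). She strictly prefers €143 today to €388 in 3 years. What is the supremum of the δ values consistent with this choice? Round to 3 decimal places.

δ < 0.717

The preference means 143 > δ^3·388.
Hence δ^3 < 143/388 = 0.36856, and x ↦ x^(1/3) is increasing on (0,∞).
δ < (143/388)^(1/3) ≈ 0.717.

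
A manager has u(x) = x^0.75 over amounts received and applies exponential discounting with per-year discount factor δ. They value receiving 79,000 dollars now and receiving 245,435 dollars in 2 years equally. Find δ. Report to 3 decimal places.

δ ≈ 0.654

The payoff in 2 years is discounted by δ^2, so u(79000) = δ^2·u(245435) and δ^2 = u(79000)/u(245435).
Since u(x) = x^0.75, δ^2 = (79000/245435)^0.75 = 0.32188^0.75 = 0.42733.
Taking the square root: δ = 0.42733^(1/2) ≈ 0.654.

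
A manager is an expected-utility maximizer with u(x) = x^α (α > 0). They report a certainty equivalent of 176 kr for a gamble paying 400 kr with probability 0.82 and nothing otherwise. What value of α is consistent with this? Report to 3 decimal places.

α ≈ 0.242

The lottery's expected utility is 0.82·u(400) + 0.18·u(0) = 0.82·400^α (since u(0) = 0 for α > 0).
Setting u(176) equal to that: 176^α = 0.82·400^α ⇒ (176/400)^α = 0.82.
Taking logs: α·ln(176/400) = ln(0.82), so α = -0.198451 / -0.820981 ≈ 0.242.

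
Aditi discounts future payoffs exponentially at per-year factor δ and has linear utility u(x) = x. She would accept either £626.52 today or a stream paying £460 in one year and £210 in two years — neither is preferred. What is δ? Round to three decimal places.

Equating present values: 626.52 = 460δ + 210δ².
That is, 210δ² + 460δ − 626.52 = 0, a quadratic in δ.
The positive root is δ = [−460 + √(460² + 4·210·626.52)] / (2·210) = (−460 + 858.998)/420 ≈ 0.950.

δ ≈ 0.950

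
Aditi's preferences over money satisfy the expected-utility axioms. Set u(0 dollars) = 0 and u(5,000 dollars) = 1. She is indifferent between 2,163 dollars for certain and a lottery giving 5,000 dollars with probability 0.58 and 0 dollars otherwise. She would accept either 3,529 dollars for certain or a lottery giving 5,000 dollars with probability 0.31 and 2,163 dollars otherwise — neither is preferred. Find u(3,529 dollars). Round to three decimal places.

0.710

The first gamble pins u(2,163 dollars): it must equal 0.58·1 + 0.42·0 = 0.58.
Then u(3,529 dollars) = 0.31·u(5,000 dollars) + 0.69·u(2,163 dollars) = 0.31·1.00 + 0.69·0.58 = 0.7102.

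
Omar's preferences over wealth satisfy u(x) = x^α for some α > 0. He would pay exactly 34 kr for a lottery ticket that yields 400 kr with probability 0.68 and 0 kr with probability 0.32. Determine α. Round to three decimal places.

The lottery's expected utility is 0.68·u(400) + 0.32·u(0) = 0.68·400^α (since u(0) = 0 for α > 0).
Setting u(34) equal to that: 34^α = 0.68·400^α ⇒ (34/400)^α = 0.68.
Taking logs: α·ln(34/400) = ln(0.68), so α = -0.385662 / -2.465104 ≈ 0.156.

α ≈ 0.156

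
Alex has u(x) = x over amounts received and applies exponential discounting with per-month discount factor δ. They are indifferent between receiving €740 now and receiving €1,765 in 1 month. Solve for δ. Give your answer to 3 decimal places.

δ ≈ 0.419

Indifference means u(740) = δ · u(1765), so δ = u(740)/u(1765).
With u(x) = x: δ = 740/1765 = 0.41926.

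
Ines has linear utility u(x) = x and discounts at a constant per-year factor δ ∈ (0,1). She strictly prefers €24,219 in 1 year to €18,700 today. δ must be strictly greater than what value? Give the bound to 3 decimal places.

The preference means 18700 < δ·24219.
Dividing through by 24219 gives δ > 0.77212.

δ > 0.772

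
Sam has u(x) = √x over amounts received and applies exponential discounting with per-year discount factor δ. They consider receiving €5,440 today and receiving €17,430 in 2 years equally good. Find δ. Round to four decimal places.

Equating discounted utilities: u(5440) = δ^2·u(17430) ⇒ δ^2 = u(5440)/u(17430).
Since u(x) = √x, δ^2 = √(5440/17430) = 0.55866.
So δ = 0.55866^(1/2) ≈ 0.7474.

δ ≈ 0.7474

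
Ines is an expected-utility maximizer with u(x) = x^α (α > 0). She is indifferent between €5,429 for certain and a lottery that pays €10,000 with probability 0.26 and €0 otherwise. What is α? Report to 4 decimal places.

α ≈ 2.2053

EU(lottery) = 0.26·10000^α + 0.74·0 = 0.26·10000^α.
Equating: 5429^α = 0.26·10000^α, i.e. 0.5429^α = 0.26.
Take logs: α = ln 0.26 / ln(5429/10000) ≈ 2.205316.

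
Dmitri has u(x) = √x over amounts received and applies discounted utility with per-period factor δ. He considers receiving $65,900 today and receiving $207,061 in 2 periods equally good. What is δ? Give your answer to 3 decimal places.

δ ≈ 0.751

The payoff in 2 periods is discounted by δ^2, so u(65900) = δ^2·u(207061) and δ^2 = u(65900)/u(207061).
With u(x) = √x: δ^2 = √65900/√207061 = √(65900/207061) = 0.56415.
Hence δ = (0.56415)^(1/2) = 0.75110.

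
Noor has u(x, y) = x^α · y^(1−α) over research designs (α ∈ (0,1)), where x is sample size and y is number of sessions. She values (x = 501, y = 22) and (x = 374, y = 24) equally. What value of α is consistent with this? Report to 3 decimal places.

α ≈ 0.229

The Cobb–Douglas utilities coincide, so 501^α·22^(1−α) = 374^α·24^(1−α).
Rearrange to (501/374)^α = (24/22)^(1−α) and take logs: α·0.292350 = (1−α)·0.087011.
Thus α·(0.379361) = 0.087011, so α = 0.087011/0.379361 ≈ 0.229.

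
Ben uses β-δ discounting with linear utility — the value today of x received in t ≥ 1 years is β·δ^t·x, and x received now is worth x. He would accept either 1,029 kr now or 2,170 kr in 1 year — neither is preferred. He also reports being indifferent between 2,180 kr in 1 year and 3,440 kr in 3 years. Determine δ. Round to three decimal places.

Both payoffs in the second observation are in the future, so β drops out: δ^1·2180 = δ^3·3440 ⇒ δ^2 = 2180/3440 = 0.63372, so δ = 0.79607.

δ ≈ 0.796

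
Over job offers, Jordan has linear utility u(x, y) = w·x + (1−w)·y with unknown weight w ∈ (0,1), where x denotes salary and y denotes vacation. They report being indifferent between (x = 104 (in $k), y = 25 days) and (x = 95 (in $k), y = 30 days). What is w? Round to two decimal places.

w = 0.36

Equating utilities: w·104 + (1−w)·25 = w·95 + (1−w)·30.
w·(104−95) = (1−w)·(30−25), i.e. w·9 = (1−w)·5.
So w/(1−w) = 5/9 = 0.5556, giving w = 5/(9+5) = 0.36.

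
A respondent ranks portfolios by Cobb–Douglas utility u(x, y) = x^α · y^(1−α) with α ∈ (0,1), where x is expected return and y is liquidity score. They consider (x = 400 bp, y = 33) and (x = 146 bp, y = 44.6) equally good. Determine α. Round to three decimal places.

The Cobb–Douglas utilities coincide, so 400^α·33^(1−α) = 146^α·44.6^(1−α).
Taking logs: α·ln 400 + (1−α)·ln 33 = α·ln 146 + (1−α)·ln 44.6, i.e. α·1.007858 = (1−α)·0.301226.
So α/(1−α) = (0.301226)/(1.007858) = 0.298877, and α = 0.298877/1.298877 ≈ 0.230.

α ≈ 0.230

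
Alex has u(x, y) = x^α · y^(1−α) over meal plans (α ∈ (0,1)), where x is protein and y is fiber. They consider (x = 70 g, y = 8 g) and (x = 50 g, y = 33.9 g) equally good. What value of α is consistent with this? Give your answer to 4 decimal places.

The Cobb–Douglas utilities coincide, so 70^α·8^(1−α) = 50^α·33.9^(1−α).
Rearrange to (70/50)^α = (33.9/8)^(1−α) and take logs: α·0.3364722 = (1−α)·1.4439735.
With A = 0.3364722 and B = 1.4439735: α·A = (1−α)·B, so α = B/(A+B) = 1.4439735/1.7804457 ≈ 0.8110.

α ≈ 0.8110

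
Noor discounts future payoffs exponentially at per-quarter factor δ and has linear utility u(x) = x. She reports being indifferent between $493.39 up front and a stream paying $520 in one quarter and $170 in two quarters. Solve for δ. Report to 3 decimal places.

Equating present values: 493.39 = 520δ + 170δ².
That is, 170δ² + 520δ − 493.39 = 0, a quadratic in δ.
δ = (−520 + √(520² + 4·170·493.39)) / (2·170) = (−520 + √605905.20) / 340 ≈ 0.760.

δ ≈ 0.760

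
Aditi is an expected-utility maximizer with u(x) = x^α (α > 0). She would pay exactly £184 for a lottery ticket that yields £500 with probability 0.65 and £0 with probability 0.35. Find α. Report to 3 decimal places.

The lottery's expected utility is 0.65·u(500) + 0.35·u(0) = 0.65·500^α (since u(0) = 0 for α > 0).
Indifference: 184^α = 0.65·500^α, so (184/500)^α = 0.65.
Taking logs: α·ln(184/500) = ln(0.65), so α = -0.430783 / -0.999672 ≈ 0.431.

α ≈ 0.431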